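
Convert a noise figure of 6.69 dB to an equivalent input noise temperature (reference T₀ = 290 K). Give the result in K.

F = 10^(6.69/10) = 4.66659
T_e = (F − 1)·T₀ = (4.66659 − 1) × 290 = 1063 K

1063 K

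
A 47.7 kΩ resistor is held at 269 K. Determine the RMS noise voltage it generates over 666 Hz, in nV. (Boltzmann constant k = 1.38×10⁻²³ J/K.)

V_n = √(4kTRB)
4kTRB = 4 × 1.38×10⁻²³ × 269 × 4.77×10⁴ × 6.66×10² = 4.72×10⁻¹³ V²
V_n = √(4.72×10⁻¹³) = 6.87×10⁻⁷ V = 687 nV

687 nV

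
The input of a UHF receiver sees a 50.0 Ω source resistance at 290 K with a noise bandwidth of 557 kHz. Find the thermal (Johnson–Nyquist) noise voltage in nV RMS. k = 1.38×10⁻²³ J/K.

668 nV

V_n = √(4kTRB)
4kTRB = 4 × 1.38×10⁻²³ × 290 × 5.00×10¹ × 5.57×10⁵ = 4.46×10⁻¹³ V²
V_n = √(4.46×10⁻¹³) = 6.68×10⁻⁷ V = 668 nV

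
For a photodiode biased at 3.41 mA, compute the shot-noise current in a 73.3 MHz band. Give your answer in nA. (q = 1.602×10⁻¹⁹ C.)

I_n = √(2qI·B)
2qI·B = 2 × 1.602×10⁻¹⁹ × 3.41×10⁻³ × 7.33×10⁷ = 8.01×10⁻¹⁴ A²
I_n = √(8.01×10⁻¹⁴) = 2.83×10⁻⁷ A = 283 nA

283 nA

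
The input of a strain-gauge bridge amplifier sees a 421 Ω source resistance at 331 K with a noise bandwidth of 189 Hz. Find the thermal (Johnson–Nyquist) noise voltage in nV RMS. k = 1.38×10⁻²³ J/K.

V_n = √(4kTRB)
4kTRB = 4 × 1.38×10⁻²³ × 331 × 4.21×10² × 1.89×10² = 1.45×10⁻¹⁵ V²
V_n = √(1.45×10⁻¹⁵) = 3.81×10⁻⁸ V = 38.1 nV

38.1 nV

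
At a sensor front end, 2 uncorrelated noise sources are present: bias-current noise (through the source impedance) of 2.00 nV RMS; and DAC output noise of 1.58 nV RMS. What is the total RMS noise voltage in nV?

Uncorrelated sources add in power (mean-square): V_tot = √(ΣV_i²)
V_tot = √[(2.00×10⁻⁹)² + (1.58×10⁻⁹)²] = 2.55×10⁻⁹ V = 2.55 nV

2.55 nV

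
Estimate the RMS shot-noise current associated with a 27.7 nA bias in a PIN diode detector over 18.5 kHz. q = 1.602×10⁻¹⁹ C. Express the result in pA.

I_n = √(2qI·B)
2qI·B = 2 × 1.602×10⁻¹⁹ × 2.77×10⁻⁸ × 1.85×10⁴ = 1.64×10⁻²² A²
I_n = √(1.64×10⁻²²) = 1.28×10⁻¹¹ A = 12.8 pA

12.8 pA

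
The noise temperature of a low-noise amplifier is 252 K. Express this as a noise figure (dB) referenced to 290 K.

F = 1 + T_e/T₀ = 1 + 252/290 = 1.86897
NF = 10 log₁₀(1.86897) = 2.72 dB

2.72 dB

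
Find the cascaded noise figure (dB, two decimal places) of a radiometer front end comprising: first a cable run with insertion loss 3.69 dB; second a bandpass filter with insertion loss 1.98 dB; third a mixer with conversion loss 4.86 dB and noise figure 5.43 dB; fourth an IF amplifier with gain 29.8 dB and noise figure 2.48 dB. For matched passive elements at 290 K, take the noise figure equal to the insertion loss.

13.34 dB

Convert to linear (a loss of L dB is a gain of −L dB): F_i = 10^(NF_i/10), G_i = 10^(G_i,dB/10)
  Stage 1: F_1 = 10^(3.69/10) = 2.339, G_1 = 10^(−3.69/10) = 0.4276
  Stage 2: F_2 = 10^(1.98/10) = 1.578, G_2 = 10^(−1.98/10) = 0.6339
  Stage 3: F_3 = 10^(5.43/10) = 3.491, G_3 = 10^(−4.86/10) = 0.3266
  Stage 4: F_4 = 10^(2.48/10) = 1.770, G_4 = 10^(29.8/10) = 955.0
Friis cascade:
  F = 2.339 + (1.578 − 1)/0.4276 + (3.491 − 1)/0.2710 + (1.770 − 1)/0.08851 = 21.58
NF = 10 log₁₀(21.58) = 13.34 dB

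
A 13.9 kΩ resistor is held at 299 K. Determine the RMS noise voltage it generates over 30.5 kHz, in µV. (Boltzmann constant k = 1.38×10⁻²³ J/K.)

V_n = √(4kTRB)
4kTRB = 4 × 1.38×10⁻²³ × 299 × 1.39×10⁴ × 3.05×10⁴ = 7.00×10⁻¹² V²
V_n = √(7.00×10⁻¹²) = 2.65×10⁻⁶ V = 2.65 µV

2.65 µV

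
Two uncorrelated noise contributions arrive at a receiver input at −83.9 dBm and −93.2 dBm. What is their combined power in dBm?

−83.4 dBm

Convert to linear, add, convert back:
P₁ = 4.07×10⁻¹² W, P₂ = 4.79×10⁻¹³ W
P_tot = 4.55×10⁻¹² W → 10 log₁₀(P_tot / 10⁻³) = −83.4 dBm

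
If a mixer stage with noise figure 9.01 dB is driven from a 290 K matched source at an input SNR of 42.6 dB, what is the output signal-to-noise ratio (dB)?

By definition F = SNR_in/SNR_out, so in dB: SNR_out = SNR_in − NF
SNR_out = 42.6 − 9.01 = 33.59 dB

33.59 dB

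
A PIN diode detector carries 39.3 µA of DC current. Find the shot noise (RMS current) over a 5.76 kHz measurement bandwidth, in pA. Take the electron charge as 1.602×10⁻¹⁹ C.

269 pA

I_n = √(2qI·B)
2qI·B = 2 × 1.602×10⁻¹⁹ × 3.93×10⁻⁵ × 5.76×10³ = 7.25×10⁻²⁰ A²
I_n = √(7.25×10⁻²⁰) = 2.69×10⁻¹⁰ A = 269 pA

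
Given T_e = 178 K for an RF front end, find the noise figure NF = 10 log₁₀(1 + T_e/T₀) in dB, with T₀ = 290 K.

F = 1 + T_e/T₀ = 1 + 178/290 = 1.61379
NF = 10 log₁₀(1.61379) = 2.08 dB

2.08 dB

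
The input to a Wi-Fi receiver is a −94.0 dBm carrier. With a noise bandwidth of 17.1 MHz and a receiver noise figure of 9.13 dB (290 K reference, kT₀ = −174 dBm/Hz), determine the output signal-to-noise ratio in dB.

−1.5 dB

Noise floor: N = −174 + 10 log₁₀(B) + NF
10 log₁₀(1.71×10⁷) = 72.33 dB
N = −174 + 72.33 + 9.13 = −92.54 dBm
SNR = P_sig − N = −94.0 − (−92.54) = −1.46 dB → −1.5 dB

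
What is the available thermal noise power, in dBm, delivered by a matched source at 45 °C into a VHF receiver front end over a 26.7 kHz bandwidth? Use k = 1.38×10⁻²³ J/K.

T = 45 °C + 273.15 = 318.15 K
P_n = kTB = 1.38×10⁻²³ × 318.15 × 2.67×10⁴ = 1.17×10⁻¹⁶ W
In dBm: 10 log₁₀(1.17×10⁻¹⁶ / 10⁻³) = −129.3 dBm

−129.3 dBm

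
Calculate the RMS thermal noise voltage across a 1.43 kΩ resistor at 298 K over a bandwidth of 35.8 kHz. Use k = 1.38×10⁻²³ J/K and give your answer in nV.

V_n = √(4kTRB)
4kTRB = 4 × 1.38×10⁻²³ × 298 × 1.43×10³ × 3.58×10⁴ = 8.42×10⁻¹³ V²
V_n = √(8.42×10⁻¹³) = 9.18×10⁻⁷ V = 918 nV

918 nV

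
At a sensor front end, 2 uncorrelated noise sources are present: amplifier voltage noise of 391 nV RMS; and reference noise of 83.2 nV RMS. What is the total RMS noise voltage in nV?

Uncorrelated sources add in power (mean-square): V_tot = √(ΣV_i²)
V_tot = √[(3.91×10⁻⁷)² + (8.32×10⁻⁸)²] = 4.00×10⁻⁷ V = 400 nV

400 nV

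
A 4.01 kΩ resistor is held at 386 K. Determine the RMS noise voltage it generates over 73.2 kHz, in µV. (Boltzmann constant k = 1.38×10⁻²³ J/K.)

2.50 µV

V_n = √(4kTRB)
4kTRB = 4 × 1.38×10⁻²³ × 386 × 4.01×10³ × 7.32×10⁴ = 6.25×10⁻¹² V²
V_n = √(6.25×10⁻¹²) = 2.50×10⁻⁶ V = 2.50 µV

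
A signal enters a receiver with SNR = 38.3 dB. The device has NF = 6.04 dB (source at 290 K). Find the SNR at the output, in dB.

By definition F = SNR_in/SNR_out, so in dB: SNR_out = SNR_in − NF
SNR_out = 38.3 − 6.04 = 32.26 dB

32.26 dB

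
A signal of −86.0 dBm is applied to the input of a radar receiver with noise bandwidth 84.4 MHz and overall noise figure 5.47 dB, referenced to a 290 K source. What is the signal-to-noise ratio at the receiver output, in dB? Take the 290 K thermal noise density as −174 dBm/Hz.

3.3 dB

Noise floor: N = −174 + 10 log₁₀(B) + NF
10 log₁₀(8.44×10⁷) = 79.26 dB
N = −174 + 79.26 + 5.47 = −89.27 dBm
SNR = P_sig − N = −86.0 − (−89.27) = 3.27 dB → 3.3 dB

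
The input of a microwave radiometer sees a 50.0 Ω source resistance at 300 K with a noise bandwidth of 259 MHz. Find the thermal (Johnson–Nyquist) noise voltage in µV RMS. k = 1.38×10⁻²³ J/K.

V_n = √(4kTRB)
4kTRB = 4 × 1.38×10⁻²³ × 300 × 5.00×10¹ × 2.59×10⁸ = 2.14×10⁻¹⁰ V²
V_n = √(2.14×10⁻¹⁰) = 1.46×10⁻⁵ V = 14.6 µV

14.6 µV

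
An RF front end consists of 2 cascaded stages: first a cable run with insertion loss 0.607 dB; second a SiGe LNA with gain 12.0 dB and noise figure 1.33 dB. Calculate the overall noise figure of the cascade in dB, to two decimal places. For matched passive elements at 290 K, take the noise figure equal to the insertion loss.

1.94 dB

Convert to linear (a loss of L dB is a gain of −L dB): F_i = 10^(NF_i/10), G_i = 10^(G_i,dB/10)
  Stage 1: F_1 = 10^(0.607/10) = 1.150, G_1 = 10^(−0.607/10) = 0.8696
  Stage 2: F_2 = 10^(1.33/10) = 1.358, G_2 = 10^(12.0/10) = 15.85
Friis cascade:
  F = 1.150 + (1.358 − 1)/0.8696 = 1.562
NF = 10 log₁₀(1.562) = 1.94 dB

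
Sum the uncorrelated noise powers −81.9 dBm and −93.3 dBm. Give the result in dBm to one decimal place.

Convert to linear, add, convert back:
P₁ = 6.46×10⁻¹² W, P₂ = 4.68×10⁻¹³ W
P_tot = 6.92×10⁻¹² W → 10 log₁₀(P_tot / 10⁻³) = −81.6 dBm

−81.6 dBm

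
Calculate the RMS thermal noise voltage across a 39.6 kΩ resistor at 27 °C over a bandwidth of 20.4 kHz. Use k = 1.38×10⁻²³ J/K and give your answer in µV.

3.66 µV

T = 27 °C + 273.15 = 300.15 K
V_n = √(4kTRB)
4kTRB = 4 × 1.38×10⁻²³ × 300.15 × 3.96×10⁴ × 2.04×10⁴ = 1.34×10⁻¹¹ V²
V_n = √(1.34×10⁻¹¹) = 3.66×10⁻⁶ V = 3.66 µV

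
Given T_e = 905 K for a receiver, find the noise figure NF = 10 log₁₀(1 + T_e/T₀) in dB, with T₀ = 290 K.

F = 1 + T_e/T₀ = 1 + 905/290 = 4.12069
NF = 10 log₁₀(4.12069) = 6.15 dB

6.15 dB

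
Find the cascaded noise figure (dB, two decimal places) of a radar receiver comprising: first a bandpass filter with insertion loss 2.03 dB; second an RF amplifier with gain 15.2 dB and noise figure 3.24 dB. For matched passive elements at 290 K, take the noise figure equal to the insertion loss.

Convert to linear (a loss of L dB is a gain of −L dB): F_i = 10^(NF_i/10), G_i = 10^(G_i,dB/10)
  Stage 1: F_1 = 10^(2.03/10) = 1.596, G_1 = 10^(−2.03/10) = 0.6266
  Stage 2: F_2 = 10^(3.24/10) = 2.109, G_2 = 10^(15.2/10) = 33.11
Friis cascade:
  F = 1.596 + (2.109 − 1)/0.6266 = 3.365
NF = 10 log₁₀(3.365) = 5.27 dB

5.27 dB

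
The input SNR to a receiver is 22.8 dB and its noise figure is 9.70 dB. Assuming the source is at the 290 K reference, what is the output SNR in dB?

By definition F = SNR_in/SNR_out, so in dB: SNR_out = SNR_in − NF
SNR_out = 22.8 − 9.70 = 13.10 dB

13.10 dB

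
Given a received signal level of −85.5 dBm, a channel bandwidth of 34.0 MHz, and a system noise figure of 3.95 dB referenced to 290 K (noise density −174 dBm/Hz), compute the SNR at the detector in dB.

9.2 dB

Noise floor: N = −174 + 10 log₁₀(B) + NF
10 log₁₀(3.40×10⁷) = 75.31 dB
N = −174 + 75.31 + 3.95 = −94.74 dBm
SNR = P_sig − N = −85.5 − (−94.74) = 9.24 dB → 9.2 dB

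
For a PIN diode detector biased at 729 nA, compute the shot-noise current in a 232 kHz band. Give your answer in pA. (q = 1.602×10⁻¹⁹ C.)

233 pA

I_n = √(2qI·B)
2qI·B = 2 × 1.602×10⁻¹⁹ × 7.29×10⁻⁷ × 2.32×10⁵ = 5.42×10⁻²⁰ A²
I_n = √(5.42×10⁻²⁰) = 2.33×10⁻¹⁰ A = 233 pA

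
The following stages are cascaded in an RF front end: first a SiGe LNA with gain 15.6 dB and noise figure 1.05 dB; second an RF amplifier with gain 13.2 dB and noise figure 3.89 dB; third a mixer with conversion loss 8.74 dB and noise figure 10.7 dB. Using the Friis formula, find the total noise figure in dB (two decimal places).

1.23 dB

Convert to linear (a loss of L dB is a gain of −L dB): F_i = 10^(NF_i/10), G_i = 10^(G_i,dB/10)
  Stage 1: F_1 = 10^(1.05/10) = 1.274, G_1 = 10^(15.6/10) = 36.31
  Stage 2: F_2 = 10^(3.89/10) = 2.449, G_2 = 10^(13.2/10) = 20.89
  Stage 3: F_3 = 10^(10.7/10) = 11.75, G_3 = 10^(−8.74/10) = 0.1337
Friis cascade:
  F = 1.274 + (2.449 − 1)/36.31 + (11.75 − 1)/758.6 = 1.328
NF = 10 log₁₀(1.328) = 1.23 dB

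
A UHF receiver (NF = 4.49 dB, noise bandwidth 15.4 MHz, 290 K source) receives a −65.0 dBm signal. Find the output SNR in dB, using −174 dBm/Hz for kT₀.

Noise floor: N = −174 + 10 log₁₀(B) + NF
10 log₁₀(1.54×10⁷) = 71.88 dB
N = −174 + 71.88 + 4.49 = −97.63 dBm
SNR = P_sig − N = −65.0 − (−97.63) = 32.63 dB → 32.6 dB

32.6 dB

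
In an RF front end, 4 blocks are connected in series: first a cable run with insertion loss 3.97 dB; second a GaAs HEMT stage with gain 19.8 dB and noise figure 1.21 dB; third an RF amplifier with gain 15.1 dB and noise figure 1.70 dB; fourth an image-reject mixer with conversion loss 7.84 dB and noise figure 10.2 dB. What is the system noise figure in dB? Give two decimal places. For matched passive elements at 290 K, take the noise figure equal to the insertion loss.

Convert to linear (a loss of L dB is a gain of −L dB): F_i = 10^(NF_i/10), G_i = 10^(G_i,dB/10)
  Stage 1: F_1 = 10^(3.97/10) = 2.495, G_1 = 10^(−3.97/10) = 0.4009
  Stage 2: F_2 = 10^(1.21/10) = 1.321, G_2 = 10^(19.8/10) = 95.50
  Stage 3: F_3 = 10^(1.70/10) = 1.479, G_3 = 10^(15.1/10) = 32.36
  Stage 4: F_4 = 10^(10.2/10) = 10.47, G_4 = 10^(−7.84/10) = 0.1644
Friis cascade:
  F = 2.495 + (1.321 − 1)/0.4009 + (1.479 − 1)/38.28 + (10.47 − 1)/1239 = 3.316
NF = 10 log₁₀(3.316) = 5.21 dB

5.21 dB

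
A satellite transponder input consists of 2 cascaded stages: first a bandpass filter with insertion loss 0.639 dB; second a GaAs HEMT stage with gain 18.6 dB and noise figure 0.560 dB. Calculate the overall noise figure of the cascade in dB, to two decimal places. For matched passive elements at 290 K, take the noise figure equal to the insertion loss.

Convert to linear (a loss of L dB is a gain of −L dB): F_i = 10^(NF_i/10), G_i = 10^(G_i,dB/10)
  Stage 1: F_1 = 10^(0.639/10) = 1.159, G_1 = 10^(−0.639/10) = 0.8632
  Stage 2: F_2 = 10^(0.560/10) = 1.138, G_2 = 10^(18.6/10) = 72.44
Friis cascade:
  F = 1.159 + (1.138 − 1)/0.8632 = 1.318
NF = 10 log₁₀(1.318) = 1.20 dB

1.20 dB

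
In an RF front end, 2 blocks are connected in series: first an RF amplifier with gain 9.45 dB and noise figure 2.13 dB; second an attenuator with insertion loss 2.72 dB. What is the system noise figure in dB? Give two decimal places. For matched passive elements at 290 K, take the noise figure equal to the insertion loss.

Convert to linear (a loss of L dB is a gain of −L dB): F_i = 10^(NF_i/10), G_i = 10^(G_i,dB/10)
  Stage 1: F_1 = 10^(2.13/10) = 1.633, G_1 = 10^(9.45/10) = 8.810
  Stage 2: F_2 = 10^(2.72/10) = 1.871, G_2 = 10^(−2.72/10) = 0.5346
Friis cascade:
  F = 1.633 + (1.871 − 1)/8.810 = 1.732
NF = 10 log₁₀(1.732) = 2.39 dB

2.39 dB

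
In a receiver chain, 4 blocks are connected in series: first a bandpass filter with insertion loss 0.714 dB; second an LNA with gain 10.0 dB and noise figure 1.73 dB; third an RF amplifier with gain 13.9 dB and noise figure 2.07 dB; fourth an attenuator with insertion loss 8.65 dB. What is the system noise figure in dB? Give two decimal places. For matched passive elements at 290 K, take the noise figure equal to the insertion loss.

Convert to linear (a loss of L dB is a gain of −L dB): F_i = 10^(NF_i/10), G_i = 10^(G_i,dB/10)
  Stage 1: F_1 = 10^(0.714/10) = 1.179, G_1 = 10^(−0.714/10) = 0.8484
  Stage 2: F_2 = 10^(1.73/10) = 1.489, G_2 = 10^(10.0/10) = 10.00
  Stage 3: F_3 = 10^(2.07/10) = 1.611, G_3 = 10^(13.9/10) = 24.55
  Stage 4: F_4 = 10^(8.65/10) = 7.328, G_4 = 10^(−8.65/10) = 0.1365
Friis cascade:
  F = 1.179 + (1.489 − 1)/0.8484 + (1.611 − 1)/8.484 + (7.328 − 1)/208.3 = 1.858
NF = 10 log₁₀(1.858) = 2.69 dB

2.69 dB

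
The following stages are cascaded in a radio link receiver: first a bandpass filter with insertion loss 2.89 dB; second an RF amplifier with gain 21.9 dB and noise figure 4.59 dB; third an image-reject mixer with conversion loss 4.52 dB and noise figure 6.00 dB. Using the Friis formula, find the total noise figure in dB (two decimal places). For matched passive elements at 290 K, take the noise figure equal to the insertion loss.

Convert to linear (a loss of L dB is a gain of −L dB): F_i = 10^(NF_i/10), G_i = 10^(G_i,dB/10)
  Stage 1: F_1 = 10^(2.89/10) = 1.945, G_1 = 10^(−2.89/10) = 0.5140
  Stage 2: F_2 = 10^(4.59/10) = 2.877, G_2 = 10^(21.9/10) = 154.9
  Stage 3: F_3 = 10^(6.00/10) = 3.981, G_3 = 10^(−4.52/10) = 0.3532
Friis cascade:
  F = 1.945 + (2.877 − 1)/0.5140 + (3.981 − 1)/79.62 = 5.635
NF = 10 log₁₀(5.635) = 7.51 dB

7.51 dB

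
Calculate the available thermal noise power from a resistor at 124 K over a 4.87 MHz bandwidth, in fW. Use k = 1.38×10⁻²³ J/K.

P_n = kTB = 1.38×10⁻²³ × 124 × 4.87×10⁶ = 8.33×10⁻¹⁵ W = 8.33 fW

8.33 fW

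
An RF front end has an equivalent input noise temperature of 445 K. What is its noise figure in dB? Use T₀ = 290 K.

F = 1 + T_e/T₀ = 1 + 445/290 = 2.53448
NF = 10 log₁₀(2.53448) = 4.04 dB

4.04 dB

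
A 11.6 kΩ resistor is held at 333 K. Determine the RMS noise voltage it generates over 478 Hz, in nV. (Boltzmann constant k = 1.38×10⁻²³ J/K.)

319 nV

V_n = √(4kTRB)
4kTRB = 4 × 1.38×10⁻²³ × 333 × 1.16×10⁴ × 4.78×10² = 1.02×10⁻¹³ V²
V_n = √(1.02×10⁻¹³) = 3.19×10⁻⁷ V = 319 nV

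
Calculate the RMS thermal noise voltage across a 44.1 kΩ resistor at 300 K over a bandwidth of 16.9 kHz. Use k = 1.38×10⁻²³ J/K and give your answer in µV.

3.51 µV

V_n = √(4kTRB)
4kTRB = 4 × 1.38×10⁻²³ × 300 × 4.41×10⁴ × 1.69×10⁴ = 1.23×10⁻¹¹ V²
V_n = √(1.23×10⁻¹¹) = 3.51×10⁻⁶ V = 3.51 µV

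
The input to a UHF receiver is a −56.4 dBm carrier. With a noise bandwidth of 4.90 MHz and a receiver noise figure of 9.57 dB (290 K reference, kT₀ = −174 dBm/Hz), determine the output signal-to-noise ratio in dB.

41.1 dB

Noise floor: N = −174 + 10 log₁₀(B) + NF
10 log₁₀(4.90×10⁶) = 66.9 dB
N = −174 + 66.9 + 9.57 = −97.53 dBm
SNR = P_sig − N = −56.4 − (−97.53) = 41.13 dB → 41.1 dB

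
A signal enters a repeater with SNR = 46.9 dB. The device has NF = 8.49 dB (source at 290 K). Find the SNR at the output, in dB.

By definition F = SNR_in/SNR_out, so in dB: SNR_out = SNR_in − NF
SNR_out = 46.9 − 8.49 = 38.41 dB

38.41 dB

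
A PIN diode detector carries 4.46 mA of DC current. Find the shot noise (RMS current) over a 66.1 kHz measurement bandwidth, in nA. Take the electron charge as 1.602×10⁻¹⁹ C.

9.72 nA

I_n = √(2qI·B)
2qI·B = 2 × 1.602×10⁻¹⁹ × 4.46×10⁻³ × 6.61×10⁴ = 9.45×10⁻¹⁷ A²
I_n = √(9.45×10⁻¹⁷) = 9.72×10⁻⁹ A = 9.72 nA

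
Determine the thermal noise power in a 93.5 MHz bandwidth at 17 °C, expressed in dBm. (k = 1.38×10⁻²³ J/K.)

−94.3 dBm

T = 17 °C + 273.15 = 290.15 K
P_n = kTB = 1.38×10⁻²³ × 290.15 × 9.35×10⁷ = 3.74×10⁻¹³ W
In dBm: 10 log₁₀(3.74×10⁻¹³ / 10⁻³) = −94.3 dBm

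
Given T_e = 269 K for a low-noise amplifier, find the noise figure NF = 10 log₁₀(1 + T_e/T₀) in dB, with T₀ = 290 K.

F = 1 + T_e/T₀ = 1 + 269/290 = 1.92759
NF = 10 log₁₀(1.92759) = 2.85 dB

2.85 dB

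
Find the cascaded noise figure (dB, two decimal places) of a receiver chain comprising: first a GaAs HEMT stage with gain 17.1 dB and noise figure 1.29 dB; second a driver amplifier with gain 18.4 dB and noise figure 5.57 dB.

1.45 dB

Convert to linear (a loss of L dB is a gain of −L dB): F_i = 10^(NF_i/10), G_i = 10^(G_i,dB/10)
  Stage 1: F_1 = 10^(1.29/10) = 1.346, G_1 = 10^(17.1/10) = 51.29
  Stage 2: F_2 = 10^(5.57/10) = 3.606, G_2 = 10^(18.4/10) = 69.18
Friis cascade:
  F = 1.346 + (3.606 − 1)/51.29 = 1.397
NF = 10 log₁₀(1.397) = 1.45 dB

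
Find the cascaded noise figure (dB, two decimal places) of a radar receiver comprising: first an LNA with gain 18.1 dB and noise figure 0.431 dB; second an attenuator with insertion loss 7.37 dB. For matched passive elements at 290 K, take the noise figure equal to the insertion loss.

Convert to linear (a loss of L dB is a gain of −L dB): F_i = 10^(NF_i/10), G_i = 10^(G_i,dB/10)
  Stage 1: F_1 = 10^(0.431/10) = 1.104, G_1 = 10^(18.1/10) = 64.57
  Stage 2: F_2 = 10^(7.37/10) = 5.458, G_2 = 10^(−7.37/10) = 0.1832
Friis cascade:
  F = 1.104 + (5.458 − 1)/64.57 = 1.173
NF = 10 log₁₀(1.173) = 0.69 dB

0.69 dB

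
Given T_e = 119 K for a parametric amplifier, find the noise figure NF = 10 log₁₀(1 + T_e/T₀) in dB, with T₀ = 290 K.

F = 1 + T_e/T₀ = 1 + 119/290 = 1.41034
NF = 10 log₁₀(1.41034) = 1.49 dB

1.49 dB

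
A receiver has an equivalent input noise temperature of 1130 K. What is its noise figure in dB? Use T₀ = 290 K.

F = 1 + T_e/T₀ = 1 + 1130/290 = 4.89655
NF = 10 log₁₀(4.89655) = 6.90 dB

6.90 dB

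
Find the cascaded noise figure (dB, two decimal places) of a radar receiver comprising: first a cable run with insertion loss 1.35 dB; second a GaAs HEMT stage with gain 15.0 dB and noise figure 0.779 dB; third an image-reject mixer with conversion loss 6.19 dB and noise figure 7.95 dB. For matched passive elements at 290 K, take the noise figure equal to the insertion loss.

2.69 dB

Convert to linear (a loss of L dB is a gain of −L dB): F_i = 10^(NF_i/10), G_i = 10^(G_i,dB/10)
  Stage 1: F_1 = 10^(1.35/10) = 1.365, G_1 = 10^(−1.35/10) = 0.7328
  Stage 2: F_2 = 10^(0.779/10) = 1.196, G_2 = 10^(15.0/10) = 31.62
  Stage 3: F_3 = 10^(7.95/10) = 6.237, G_3 = 10^(−6.19/10) = 0.2404
Friis cascade:
  F = 1.365 + (1.196 − 1)/0.7328 + (6.237 − 1)/23.17 = 1.859
NF = 10 log₁₀(1.859) = 2.69 dB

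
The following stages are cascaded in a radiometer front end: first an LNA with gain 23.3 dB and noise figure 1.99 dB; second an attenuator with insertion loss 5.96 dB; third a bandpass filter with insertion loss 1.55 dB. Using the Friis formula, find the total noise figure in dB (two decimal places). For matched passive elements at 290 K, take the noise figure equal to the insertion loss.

2.05 dB

Convert to linear (a loss of L dB is a gain of −L dB): F_i = 10^(NF_i/10), G_i = 10^(G_i,dB/10)
  Stage 1: F_1 = 10^(1.99/10) = 1.581, G_1 = 10^(23.3/10) = 213.8
  Stage 2: F_2 = 10^(5.96/10) = 3.945, G_2 = 10^(−5.96/10) = 0.2535
  Stage 3: F_3 = 10^(1.55/10) = 1.429, G_3 = 10^(−1.55/10) = 0.6998
Friis cascade:
  F = 1.581 + (3.945 − 1)/213.8 + (1.429 − 1)/54.20 = 1.603
NF = 10 log₁₀(1.603) = 2.05 dB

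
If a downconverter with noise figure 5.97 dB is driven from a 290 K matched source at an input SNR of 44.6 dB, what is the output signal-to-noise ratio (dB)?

38.63 dB

By definition F = SNR_in/SNR_out, so in dB: SNR_out = SNR_in − NF
SNR_out = 44.6 − 5.97 = 38.63 dB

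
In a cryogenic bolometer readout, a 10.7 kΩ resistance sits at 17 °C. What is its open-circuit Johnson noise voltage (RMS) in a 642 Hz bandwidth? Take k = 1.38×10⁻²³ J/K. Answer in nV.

332 nV

T = 17 °C + 273.15 = 290.15 K
V_n = √(4kTRB)
4kTRB = 4 × 1.38×10⁻²³ × 290.15 × 1.07×10⁴ × 6.42×10² = 1.10×10⁻¹³ V²
V_n = √(1.10×10⁻¹³) = 3.32×10⁻⁷ V = 332 nV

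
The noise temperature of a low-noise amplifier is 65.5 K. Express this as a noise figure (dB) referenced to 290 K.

0.884 dB

F = 1 + T_e/T₀ = 1 + 65.5/290 = 1.22586
NF = 10 log₁₀(1.22586) = 0.884 dB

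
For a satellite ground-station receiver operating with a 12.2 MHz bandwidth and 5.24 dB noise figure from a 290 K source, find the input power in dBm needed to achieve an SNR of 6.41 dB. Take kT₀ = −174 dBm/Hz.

Sensitivity = −174 + 10 log₁₀(B) + NF + SNR_min
= −174 + 70.86 + 5.24 + 6.41
= −91.49 dBm → −91.5 dBm

−91.5 dBm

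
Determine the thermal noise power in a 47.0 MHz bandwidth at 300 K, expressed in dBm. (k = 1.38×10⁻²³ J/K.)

P_n = kTB = 1.38×10⁻²³ × 300 × 4.70×10⁷ = 1.95×10⁻¹³ W
In dBm: 10 log₁₀(1.95×10⁻¹³ / 10⁻³) = −97.1 dBm

−97.1 dBm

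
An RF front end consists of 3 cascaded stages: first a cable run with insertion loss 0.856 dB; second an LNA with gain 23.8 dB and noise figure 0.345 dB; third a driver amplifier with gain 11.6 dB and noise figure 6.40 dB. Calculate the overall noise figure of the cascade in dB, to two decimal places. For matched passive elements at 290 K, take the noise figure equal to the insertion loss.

1.26 dB

Convert to linear (a loss of L dB is a gain of −L dB): F_i = 10^(NF_i/10), G_i = 10^(G_i,dB/10)
  Stage 1: F_1 = 10^(0.856/10) = 1.218, G_1 = 10^(−0.856/10) = 0.8211
  Stage 2: F_2 = 10^(0.345/10) = 1.083, G_2 = 10^(23.8/10) = 239.9
  Stage 3: F_3 = 10^(6.40/10) = 4.365, G_3 = 10^(11.6/10) = 14.45
Friis cascade:
  F = 1.218 + (1.083 − 1)/0.8211 + (4.365 − 1)/197.0 = 1.336
NF = 10 log₁₀(1.336) = 1.26 dB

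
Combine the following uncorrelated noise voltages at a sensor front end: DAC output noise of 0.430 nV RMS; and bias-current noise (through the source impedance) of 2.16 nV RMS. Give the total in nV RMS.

2.20 nV

Uncorrelated sources add in power (mean-square): V_tot = √(ΣV_i²)
V_tot = √[(4.30×10⁻¹⁰)² + (2.16×10⁻⁹)²] = 2.20×10⁻⁹ V = 2.20 nV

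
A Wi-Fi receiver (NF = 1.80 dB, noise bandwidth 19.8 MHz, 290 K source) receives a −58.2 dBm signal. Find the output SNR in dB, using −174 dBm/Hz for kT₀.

Noise floor: N = −174 + 10 log₁₀(B) + NF
10 log₁₀(1.98×10⁷) = 72.97 dB
N = −174 + 72.97 + 1.80 = −99.23 dBm
SNR = P_sig − N = −58.2 − (−99.23) = 41.03 dB → 41.0 dB

41.0 dB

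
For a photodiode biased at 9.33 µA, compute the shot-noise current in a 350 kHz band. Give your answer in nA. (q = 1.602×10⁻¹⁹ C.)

1.02 nA

I_n = √(2qI·B)
2qI·B = 2 × 1.602×10⁻¹⁹ × 9.33×10⁻⁶ × 3.50×10⁵ = 1.05×10⁻¹⁸ A²
I_n = √(1.05×10⁻¹⁸) = 1.02×10⁻⁹ A = 1.02 nA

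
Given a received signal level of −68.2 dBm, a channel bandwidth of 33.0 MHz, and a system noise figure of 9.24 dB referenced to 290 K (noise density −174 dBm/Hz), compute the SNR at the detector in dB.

Noise floor: N = −174 + 10 log₁₀(B) + NF
10 log₁₀(3.30×10⁷) = 75.19 dB
N = −174 + 75.19 + 9.24 = −89.57 dBm
SNR = P_sig − N = −68.2 − (−89.57) = 21.37 dB → 21.4 dB

21.4 dB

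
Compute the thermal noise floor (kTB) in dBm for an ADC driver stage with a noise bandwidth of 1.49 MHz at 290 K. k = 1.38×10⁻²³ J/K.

P_n = kTB = 1.38×10⁻²³ × 290 × 1.49×10⁶ = 5.96×10⁻¹⁵ W
In dBm: 10 log₁₀(5.96×10⁻¹⁵ / 10⁻³) = −112.2 dBm

−112.2 dBm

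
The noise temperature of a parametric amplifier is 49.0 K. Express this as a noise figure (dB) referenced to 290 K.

0.678 dB

F = 1 + T_e/T₀ = 1 + 49.0/290 = 1.16897
NF = 10 log₁₀(1.16897) = 0.678 dB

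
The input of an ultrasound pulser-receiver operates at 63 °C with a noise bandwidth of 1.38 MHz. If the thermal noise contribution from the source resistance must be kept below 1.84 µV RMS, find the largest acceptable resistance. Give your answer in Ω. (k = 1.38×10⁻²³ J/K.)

T = 63 °C + 273.15 = 336.15 K
Johnson–Nyquist: V_n = √(4kTRB) ⇒ R = V_n² / (4kTB)
4kTB = 4 × 1.38×10⁻²³ × 336.15 × 1.38×10⁶ = 2.56×10⁻¹⁴
R = (1.84×10⁻⁶)² / 2.56×10⁻¹⁴ = 1.32×10² Ω = 132 Ω

132 Ω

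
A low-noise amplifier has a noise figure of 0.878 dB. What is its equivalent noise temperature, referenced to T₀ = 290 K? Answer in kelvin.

F = 10^(0.878/10) = 1.22405
T_e = (F − 1)·T₀ = (1.22405 − 1) × 290 = 65.0 K

65.0 K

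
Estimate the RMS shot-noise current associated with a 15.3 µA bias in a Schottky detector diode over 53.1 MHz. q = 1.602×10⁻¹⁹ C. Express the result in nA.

I_n = √(2qI·B)
2qI·B = 2 × 1.602×10⁻¹⁹ × 1.53×10⁻⁵ × 5.31×10⁷ = 2.60×10⁻¹⁶ A²
I_n = √(2.60×10⁻¹⁶) = 1.61×10⁻⁸ A = 16.1 nA

16.1 nA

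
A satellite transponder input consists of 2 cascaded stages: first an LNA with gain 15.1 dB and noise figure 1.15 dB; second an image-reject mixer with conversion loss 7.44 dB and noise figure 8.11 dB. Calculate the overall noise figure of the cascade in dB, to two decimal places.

Convert to linear (a loss of L dB is a gain of −L dB): F_i = 10^(NF_i/10), G_i = 10^(G_i,dB/10)
  Stage 1: F_1 = 10^(1.15/10) = 1.303, G_1 = 10^(15.1/10) = 32.36
  Stage 2: F_2 = 10^(8.11/10) = 6.471, G_2 = 10^(−7.44/10) = 0.1803
Friis cascade:
  F = 1.303 + (6.471 − 1)/32.36 = 1.472
NF = 10 log₁₀(1.472) = 1.68 dB

1.68 dB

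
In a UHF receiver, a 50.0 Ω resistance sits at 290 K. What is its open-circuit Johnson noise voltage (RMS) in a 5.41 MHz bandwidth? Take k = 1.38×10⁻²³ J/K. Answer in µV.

2.08 µV

V_n = √(4kTRB)
4kTRB = 4 × 1.38×10⁻²³ × 290 × 5.00×10¹ × 5.41×10⁶ = 4.33×10⁻¹² V²
V_n = √(4.33×10⁻¹²) = 2.08×10⁻⁶ V = 2.08 µV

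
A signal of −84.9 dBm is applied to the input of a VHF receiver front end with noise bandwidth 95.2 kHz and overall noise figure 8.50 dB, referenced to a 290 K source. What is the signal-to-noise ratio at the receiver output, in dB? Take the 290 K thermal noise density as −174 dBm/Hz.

30.8 dB

Noise floor: N = −174 + 10 log₁₀(B) + NF
10 log₁₀(9.52×10⁴) = 49.79 dB
N = −174 + 49.79 + 8.50 = −115.71 dBm
SNR = P_sig − N = −84.9 − (−115.71) = 30.81 dB → 30.8 dB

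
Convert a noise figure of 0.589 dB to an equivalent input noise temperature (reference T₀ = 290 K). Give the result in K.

42.1 K

F = 10^(0.589/10) = 1.14525
T_e = (F − 1)·T₀ = (1.14525 − 1) × 290 = 42.1 K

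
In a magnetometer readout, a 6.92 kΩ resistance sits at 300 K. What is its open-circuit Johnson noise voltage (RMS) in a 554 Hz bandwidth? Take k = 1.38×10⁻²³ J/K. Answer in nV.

252 nV

V_n = √(4kTRB)
4kTRB = 4 × 1.38×10⁻²³ × 300 × 6.92×10³ × 5.54×10² = 6.35×10⁻¹⁴ V²
V_n = √(6.35×10⁻¹⁴) = 2.52×10⁻⁷ V = 252 nV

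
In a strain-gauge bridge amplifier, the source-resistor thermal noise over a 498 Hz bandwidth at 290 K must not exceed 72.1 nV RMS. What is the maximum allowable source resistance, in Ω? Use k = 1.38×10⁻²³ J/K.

Johnson–Nyquist: V_n = √(4kTRB) ⇒ R = V_n² / (4kTB)
4kTB = 4 × 1.38×10⁻²³ × 290 × 4.98×10² = 7.97×10⁻¹⁸
R = (7.21×10⁻⁸)² / 7.97×10⁻¹⁸ = 6.52×10² Ω = 652 Ω

652 Ω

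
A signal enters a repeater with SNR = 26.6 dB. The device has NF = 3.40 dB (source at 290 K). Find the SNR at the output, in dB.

By definition F = SNR_in/SNR_out, so in dB: SNR_out = SNR_in − NF
SNR_out = 26.6 − 3.40 = 23.20 dB

23.20 dB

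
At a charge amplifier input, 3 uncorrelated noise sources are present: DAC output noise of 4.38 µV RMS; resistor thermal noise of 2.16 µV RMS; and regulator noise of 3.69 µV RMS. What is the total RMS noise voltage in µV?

6.12 µV

Uncorrelated sources add in power (mean-square): V_tot = √(ΣV_i²)
V_tot = √[(4.38×10⁻⁶)² + (2.16×10⁻⁶)² + (3.69×10⁻⁶)²] = 6.12×10⁻⁶ V = 6.12 µV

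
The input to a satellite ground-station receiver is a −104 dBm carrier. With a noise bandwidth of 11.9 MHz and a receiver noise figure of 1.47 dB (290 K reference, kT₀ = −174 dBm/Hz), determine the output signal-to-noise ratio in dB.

−2.2 dB

Noise floor: N = −174 + 10 log₁₀(B) + NF
10 log₁₀(1.19×10⁷) = 70.76 dB
N = −174 + 70.76 + 1.47 = −101.77 dBm
SNR = P_sig − N = −104 − (−101.77) = −2.23 dB → −2.2 dB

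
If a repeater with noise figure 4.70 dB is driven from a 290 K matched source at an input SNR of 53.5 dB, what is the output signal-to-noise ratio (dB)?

By definition F = SNR_in/SNR_out, so in dB: SNR_out = SNR_in − NF
SNR_out = 53.5 − 4.70 = 48.80 dB

48.80 dB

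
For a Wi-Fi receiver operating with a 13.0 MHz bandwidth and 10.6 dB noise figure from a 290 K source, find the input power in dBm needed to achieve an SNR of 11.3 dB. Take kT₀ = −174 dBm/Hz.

Sensitivity = −174 + 10 log₁₀(B) + NF + SNR_min
= −174 + 71.14 + 10.6 + 11.3
= −80.96 dBm → −81.0 dBm

−81.0 dBm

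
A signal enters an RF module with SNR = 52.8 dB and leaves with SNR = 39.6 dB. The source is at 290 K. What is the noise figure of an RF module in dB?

NF (dB) = SNR_in(dB) − SNR_out(dB) when the source is at T₀
NF = 52.8 − 39.6 = 13.2 dB

13.2 dB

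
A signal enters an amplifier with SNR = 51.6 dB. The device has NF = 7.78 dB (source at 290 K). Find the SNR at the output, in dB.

By definition F = SNR_in/SNR_out, so in dB: SNR_out = SNR_in − NF
SNR_out = 51.6 − 7.78 = 43.82 dB

43.82 dB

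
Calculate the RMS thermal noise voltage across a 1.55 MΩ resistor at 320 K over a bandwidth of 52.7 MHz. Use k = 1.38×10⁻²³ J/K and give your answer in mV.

1.20 mV

V_n = √(4kTRB)
4kTRB = 4 × 1.38×10⁻²³ × 320 × 1.55×10⁶ × 5.27×10⁷ = 1.44×10⁻⁶ V²
V_n = √(1.44×10⁻⁶) = 1.20×10⁻³ V = 1.20 mV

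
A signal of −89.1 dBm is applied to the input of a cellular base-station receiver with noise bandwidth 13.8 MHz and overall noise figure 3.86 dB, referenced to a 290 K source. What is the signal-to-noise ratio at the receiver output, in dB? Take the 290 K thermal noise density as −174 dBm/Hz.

9.6 dB

Noise floor: N = −174 + 10 log₁₀(B) + NF
10 log₁₀(1.38×10⁷) = 71.4 dB
N = −174 + 71.4 + 3.86 = −98.74 dBm
SNR = P_sig − N = −89.1 − (−98.74) = 9.64 dB → 9.6 dB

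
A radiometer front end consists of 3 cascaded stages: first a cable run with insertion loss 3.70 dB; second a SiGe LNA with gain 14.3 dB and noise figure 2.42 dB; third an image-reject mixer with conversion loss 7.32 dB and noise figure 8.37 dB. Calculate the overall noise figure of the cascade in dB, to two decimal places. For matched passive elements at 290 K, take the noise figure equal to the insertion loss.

6.63 dB

Convert to linear (a loss of L dB is a gain of −L dB): F_i = 10^(NF_i/10), G_i = 10^(G_i,dB/10)
  Stage 1: F_1 = 10^(3.70/10) = 2.344, G_1 = 10^(−3.70/10) = 0.4266
  Stage 2: F_2 = 10^(2.42/10) = 1.746, G_2 = 10^(14.3/10) = 26.92
  Stage 3: F_3 = 10^(8.37/10) = 6.871, G_3 = 10^(−7.32/10) = 0.1854
Friis cascade:
  F = 2.344 + (1.746 − 1)/0.4266 + (6.871 − 1)/11.48 = 4.604
NF = 10 log₁₀(4.604) = 6.63 dB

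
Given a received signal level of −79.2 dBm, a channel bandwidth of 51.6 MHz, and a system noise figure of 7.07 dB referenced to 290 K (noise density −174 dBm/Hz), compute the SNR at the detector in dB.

10.6 dB

Noise floor: N = −174 + 10 log₁₀(B) + NF
10 log₁₀(5.16×10⁷) = 77.13 dB
N = −174 + 77.13 + 7.07 = −89.80 dBm
SNR = P_sig − N = −79.2 − (−89.80) = 10.60 dB → 10.6 dB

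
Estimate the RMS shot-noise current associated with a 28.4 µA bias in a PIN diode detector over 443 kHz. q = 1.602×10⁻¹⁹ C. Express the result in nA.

2.01 nA

I_n = √(2qI·B)
2qI·B = 2 × 1.602×10⁻¹⁹ × 2.84×10⁻⁵ × 4.43×10⁵ = 4.03×10⁻¹⁸ A²
I_n = √(4.03×10⁻¹⁸) = 2.01×10⁻⁹ A = 2.01 nA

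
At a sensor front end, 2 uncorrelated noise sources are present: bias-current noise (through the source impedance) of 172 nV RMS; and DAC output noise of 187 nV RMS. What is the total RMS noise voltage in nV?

254 nV

Uncorrelated sources add in power (mean-square): V_tot = √(ΣV_i²)
V_tot = √[(1.72×10⁻⁷)² + (1.87×10⁻⁷)²] = 2.54×10⁻⁷ V = 254 nV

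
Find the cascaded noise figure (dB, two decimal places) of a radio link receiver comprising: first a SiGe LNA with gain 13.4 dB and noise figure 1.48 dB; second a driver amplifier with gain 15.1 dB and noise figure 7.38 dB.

2.07 dB

Convert to linear (a loss of L dB is a gain of −L dB): F_i = 10^(NF_i/10), G_i = 10^(G_i,dB/10)
  Stage 1: F_1 = 10^(1.48/10) = 1.406, G_1 = 10^(13.4/10) = 21.88
  Stage 2: F_2 = 10^(7.38/10) = 5.470, G_2 = 10^(15.1/10) = 32.36
Friis cascade:
  F = 1.406 + (5.470 − 1)/21.88 = 1.610
NF = 10 log₁₀(1.610) = 2.07 dB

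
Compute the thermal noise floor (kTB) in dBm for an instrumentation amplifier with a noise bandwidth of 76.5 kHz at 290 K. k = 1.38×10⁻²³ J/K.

−125.1 dBm

P_n = kTB = 1.38×10⁻²³ × 290 × 7.65×10⁴ = 3.06×10⁻¹⁶ W
In dBm: 10 log₁₀(3.06×10⁻¹⁶ / 10⁻³) = −125.1 dBm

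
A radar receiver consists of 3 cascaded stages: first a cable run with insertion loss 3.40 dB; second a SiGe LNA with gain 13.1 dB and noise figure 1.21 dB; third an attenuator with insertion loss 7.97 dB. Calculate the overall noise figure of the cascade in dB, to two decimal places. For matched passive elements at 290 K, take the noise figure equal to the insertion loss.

5.38 dB

Convert to linear (a loss of L dB is a gain of −L dB): F_i = 10^(NF_i/10), G_i = 10^(G_i,dB/10)
  Stage 1: F_1 = 10^(3.40/10) = 2.188, G_1 = 10^(−3.40/10) = 0.4571
  Stage 2: F_2 = 10^(1.21/10) = 1.321, G_2 = 10^(13.1/10) = 20.42
  Stage 3: F_3 = 10^(7.97/10) = 6.266, G_3 = 10^(−7.97/10) = 0.1596
Friis cascade:
  F = 2.188 + (1.321 − 1)/0.4571 + (6.266 − 1)/9.333 = 3.455
NF = 10 log₁₀(3.455) = 5.38 dB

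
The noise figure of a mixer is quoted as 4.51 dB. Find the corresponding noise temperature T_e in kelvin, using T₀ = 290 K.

F = 10^(4.51/10) = 2.82488
T_e = (F − 1)·T₀ = (2.82488 − 1) × 290 = 529 K

529 K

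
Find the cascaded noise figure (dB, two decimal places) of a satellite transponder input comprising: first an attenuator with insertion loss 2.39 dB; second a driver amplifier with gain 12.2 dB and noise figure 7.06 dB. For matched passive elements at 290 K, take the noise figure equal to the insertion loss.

Convert to linear (a loss of L dB is a gain of −L dB): F_i = 10^(NF_i/10), G_i = 10^(G_i,dB/10)
  Stage 1: F_1 = 10^(2.39/10) = 1.734, G_1 = 10^(−2.39/10) = 0.5768
  Stage 2: F_2 = 10^(7.06/10) = 5.082, G_2 = 10^(12.2/10) = 16.60
Friis cascade:
  F = 1.734 + (5.082 − 1)/0.5768 = 8.810
NF = 10 log₁₀(8.810) = 9.45 dB

9.45 dB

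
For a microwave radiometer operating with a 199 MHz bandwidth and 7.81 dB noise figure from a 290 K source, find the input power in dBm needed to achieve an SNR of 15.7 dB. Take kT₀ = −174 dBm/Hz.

−67.5 dBm

Sensitivity = −174 + 10 log₁₀(B) + NF + SNR_min
= −174 + 82.99 + 7.81 + 15.7
= −67.50 dBm → −67.5 dBm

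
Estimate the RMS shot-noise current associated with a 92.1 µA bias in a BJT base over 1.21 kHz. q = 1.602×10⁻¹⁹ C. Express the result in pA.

189 pA

I_n = √(2qI·B)
2qI·B = 2 × 1.602×10⁻¹⁹ × 9.21×10⁻⁵ × 1.21×10³ = 3.57×10⁻²⁰ A²
I_n = √(3.57×10⁻²⁰) = 1.89×10⁻¹⁰ A = 189 pA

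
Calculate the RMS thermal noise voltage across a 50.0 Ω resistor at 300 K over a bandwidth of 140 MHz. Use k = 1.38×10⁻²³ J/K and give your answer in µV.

10.8 µV

V_n = √(4kTRB)
4kTRB = 4 × 1.38×10⁻²³ × 300 × 5.00×10¹ × 1.40×10⁸ = 1.16×10⁻¹⁰ V²
V_n = √(1.16×10⁻¹⁰) = 1.08×10⁻⁵ V = 10.8 µV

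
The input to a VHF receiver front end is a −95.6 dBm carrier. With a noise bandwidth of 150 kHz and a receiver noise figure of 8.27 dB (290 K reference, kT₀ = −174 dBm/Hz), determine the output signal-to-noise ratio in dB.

18.4 dB

Noise floor: N = −174 + 10 log₁₀(B) + NF
10 log₁₀(1.50×10⁵) = 51.76 dB
N = −174 + 51.76 + 8.27 = −113.97 dBm
SNR = P_sig − N = −95.6 − (−113.97) = 18.37 dB → 18.4 dB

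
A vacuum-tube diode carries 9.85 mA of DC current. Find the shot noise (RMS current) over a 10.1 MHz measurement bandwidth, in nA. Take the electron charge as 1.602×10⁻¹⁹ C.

179 nA

I_n = √(2qI·B)
2qI·B = 2 × 1.602×10⁻¹⁹ × 9.85×10⁻³ × 1.01×10⁷ = 3.19×10⁻¹⁴ A²
I_n = √(3.19×10⁻¹⁴) = 1.79×10⁻⁷ A = 179 nA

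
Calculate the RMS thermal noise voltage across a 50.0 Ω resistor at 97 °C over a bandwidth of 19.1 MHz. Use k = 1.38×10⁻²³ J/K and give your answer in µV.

4.42 µV

T = 97 °C + 273.15 = 370.15 K
V_n = √(4kTRB)
4kTRB = 4 × 1.38×10⁻²³ × 370.15 × 5.00×10¹ × 1.91×10⁷ = 1.95×10⁻¹¹ V²
V_n = √(1.95×10⁻¹¹) = 4.42×10⁻⁶ V = 4.42 µV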